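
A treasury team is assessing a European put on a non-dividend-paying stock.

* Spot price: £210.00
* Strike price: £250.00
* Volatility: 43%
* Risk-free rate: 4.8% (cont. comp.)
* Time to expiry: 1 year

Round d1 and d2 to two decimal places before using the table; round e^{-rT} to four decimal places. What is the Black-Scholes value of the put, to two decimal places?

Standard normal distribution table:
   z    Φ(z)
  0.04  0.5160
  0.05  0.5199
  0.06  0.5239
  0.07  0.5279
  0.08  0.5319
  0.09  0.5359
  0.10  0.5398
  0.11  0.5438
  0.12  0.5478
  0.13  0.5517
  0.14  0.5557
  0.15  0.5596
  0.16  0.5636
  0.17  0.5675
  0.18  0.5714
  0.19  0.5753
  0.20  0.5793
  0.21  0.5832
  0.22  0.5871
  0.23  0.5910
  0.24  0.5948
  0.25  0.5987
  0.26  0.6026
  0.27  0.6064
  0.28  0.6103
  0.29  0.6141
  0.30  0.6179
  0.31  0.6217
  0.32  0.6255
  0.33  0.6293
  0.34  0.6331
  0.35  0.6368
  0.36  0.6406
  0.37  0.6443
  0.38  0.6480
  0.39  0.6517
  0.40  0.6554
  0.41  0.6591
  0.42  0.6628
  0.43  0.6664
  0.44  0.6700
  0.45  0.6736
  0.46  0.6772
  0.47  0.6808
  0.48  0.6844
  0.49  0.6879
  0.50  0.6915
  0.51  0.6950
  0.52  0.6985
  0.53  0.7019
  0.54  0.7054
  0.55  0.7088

T = 1;  σ√T = 0.4300
d₁ = [ln(210/250) + (0.048 + ½·0.43²)·1] / (σ√T) = (-0.1744 + 0.1404) / 0.4300 = -0.0788 → -0.08
d₂ = -0.0788 − 0.4300 = -0.5088 → -0.51
e^(−rT) = e^(−0.048·1) = 0.9531
N(−d₂) = N(0.51) = 0.6950;  N(−d₁) = N(0.08) = 0.5319
P = 250·0.9531·0.6950 − 210·0.5319 = 165.6011 − 111.6990 = 53.9021

£53.90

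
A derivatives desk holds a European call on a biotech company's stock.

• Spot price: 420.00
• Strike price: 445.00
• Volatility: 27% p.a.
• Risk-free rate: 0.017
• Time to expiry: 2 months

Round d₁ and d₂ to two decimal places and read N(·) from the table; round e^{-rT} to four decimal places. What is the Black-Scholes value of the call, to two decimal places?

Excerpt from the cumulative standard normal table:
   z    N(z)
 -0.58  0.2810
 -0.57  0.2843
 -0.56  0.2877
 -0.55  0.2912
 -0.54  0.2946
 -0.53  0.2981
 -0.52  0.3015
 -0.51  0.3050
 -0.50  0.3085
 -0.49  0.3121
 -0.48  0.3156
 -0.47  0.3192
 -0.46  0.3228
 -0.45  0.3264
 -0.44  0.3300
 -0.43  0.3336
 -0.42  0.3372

σ√T = 0.27·√0.1667 = 0.1102
d₁ = [ln(420/445) + (0.017 + ½·0.27²)·0.1667] / (σ√T) = (-0.0578 + 0.0089) / 0.1102 = -0.4437 ≈ -0.44
d₂ = -0.4437 − 0.1102 = -0.5540 ≈ -0.55
exp(−rT) = exp(−0.017·0.1667) = 0.9972
N(d₁) = N(-0.44) = 0.3300;  N(d₂) = N(-0.55) = 0.2912
C = 420·0.3300 − 445·0.9972·0.2912 = 138.6000 − 129.2212 = 9.3788

9.38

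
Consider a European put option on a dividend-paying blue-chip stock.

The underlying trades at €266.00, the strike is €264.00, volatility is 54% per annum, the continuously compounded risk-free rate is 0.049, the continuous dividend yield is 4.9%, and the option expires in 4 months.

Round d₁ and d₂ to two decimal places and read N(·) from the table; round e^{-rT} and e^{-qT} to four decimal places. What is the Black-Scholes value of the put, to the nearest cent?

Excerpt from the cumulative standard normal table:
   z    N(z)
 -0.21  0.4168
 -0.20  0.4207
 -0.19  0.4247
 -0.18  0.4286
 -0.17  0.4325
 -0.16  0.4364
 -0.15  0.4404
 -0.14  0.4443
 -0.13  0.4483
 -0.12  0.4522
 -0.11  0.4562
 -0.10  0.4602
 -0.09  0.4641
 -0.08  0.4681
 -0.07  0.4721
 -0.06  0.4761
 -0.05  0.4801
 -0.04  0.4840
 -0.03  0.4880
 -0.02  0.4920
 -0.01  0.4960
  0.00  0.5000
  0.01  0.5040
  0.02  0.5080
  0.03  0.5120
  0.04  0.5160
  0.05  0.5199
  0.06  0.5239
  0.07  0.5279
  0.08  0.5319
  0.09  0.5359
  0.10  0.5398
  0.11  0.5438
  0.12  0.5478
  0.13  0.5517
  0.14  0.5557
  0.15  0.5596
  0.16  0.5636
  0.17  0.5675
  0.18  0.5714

σ√T = 0.54·√0.3333 = 0.3118
d₁ = [ln(266/264) + (0.049 − 0.049 + ½·0.54²)·0.3333] / (σ√T) = (0.0075 + 0.0486) / 0.3118 = 0.1801 ⇒ 0.18
d₂ = 0.1801 − 0.3118 = -0.1317 ⇒ -0.13
exp(−qT) = exp(−0.049·0.3333) = 0.9838;  exp(−rT) = exp(−0.049·0.3333) = 0.9838
N(−d₂) = N(0.13) = 0.5517;  N(−d₁) = N(-0.18) = 0.4286
P = 264·0.9838·0.5517 − 266·0.9838·0.4286 = 143.2893 − 112.1607 = 31.1286

€31.13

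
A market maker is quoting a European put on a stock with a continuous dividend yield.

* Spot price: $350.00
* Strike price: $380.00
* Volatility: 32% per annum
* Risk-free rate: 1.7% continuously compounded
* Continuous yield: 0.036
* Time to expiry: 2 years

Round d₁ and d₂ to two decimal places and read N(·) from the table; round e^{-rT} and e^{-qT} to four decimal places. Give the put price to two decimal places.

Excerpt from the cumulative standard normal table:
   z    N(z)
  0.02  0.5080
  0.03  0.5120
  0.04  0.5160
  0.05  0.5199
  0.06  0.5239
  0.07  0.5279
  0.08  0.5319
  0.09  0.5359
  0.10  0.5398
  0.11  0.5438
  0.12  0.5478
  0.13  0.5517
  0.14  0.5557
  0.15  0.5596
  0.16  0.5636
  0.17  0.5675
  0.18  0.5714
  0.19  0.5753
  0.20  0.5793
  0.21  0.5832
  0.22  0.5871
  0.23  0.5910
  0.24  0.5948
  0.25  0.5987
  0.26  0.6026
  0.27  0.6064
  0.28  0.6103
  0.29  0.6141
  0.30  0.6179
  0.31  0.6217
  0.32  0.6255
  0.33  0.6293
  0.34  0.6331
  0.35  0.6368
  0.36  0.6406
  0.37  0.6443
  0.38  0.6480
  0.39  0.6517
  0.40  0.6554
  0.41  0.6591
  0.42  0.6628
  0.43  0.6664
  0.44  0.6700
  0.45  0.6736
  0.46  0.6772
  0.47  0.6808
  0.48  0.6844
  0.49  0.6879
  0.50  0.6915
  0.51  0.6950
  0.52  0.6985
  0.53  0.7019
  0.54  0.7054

$84.62

σ√T = 0.32 × 1.4142 = 0.4525
ln(S/K) + (r − q + σ²/2)T = ln(350/380) + (0.017 − 0.036 + 0.32²/2)·2 = -0.0822 + 0.0644 = -0.0178
d₁ = -0.0178 / 0.4525 = -0.0394 which rounds to -0.04
d₂ = d₁ − σ√T = -0.0394 − 0.4525 = -0.4920 which rounds to -0.49
e^(−qT) = e^(−0.036·2) = 0.9305;  e^(−rT) = e^(−0.017·2) = 0.9666
N(−d₂) = N(0.49) = 0.6879;  N(−d₁) = N(0.04) = 0.5160
P = 380·0.9666·0.6879 − 350·0.9305·0.5160 = 252.6712 − 168.0483 = 84.6229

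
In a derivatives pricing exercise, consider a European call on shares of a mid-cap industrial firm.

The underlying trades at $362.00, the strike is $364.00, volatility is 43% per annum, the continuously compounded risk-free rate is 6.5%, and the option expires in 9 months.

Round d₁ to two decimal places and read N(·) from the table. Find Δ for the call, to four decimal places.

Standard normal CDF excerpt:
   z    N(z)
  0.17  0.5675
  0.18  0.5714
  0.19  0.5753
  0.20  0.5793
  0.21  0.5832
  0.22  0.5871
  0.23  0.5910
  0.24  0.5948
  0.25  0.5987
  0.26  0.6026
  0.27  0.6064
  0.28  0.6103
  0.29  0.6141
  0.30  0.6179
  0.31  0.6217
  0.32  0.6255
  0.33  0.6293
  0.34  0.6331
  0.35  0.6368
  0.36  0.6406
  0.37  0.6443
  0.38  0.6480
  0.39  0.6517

σ√T = 0.43·√0.75 = 0.3724
d₁ = [ln(362/364) + (0.065 + ½·0.43²)·0.75] / (σ√T) = (-0.0055 + 0.1181) / 0.3724 = 0.3023 → 0.30
N(d₁) = N(0.30) = 0.6179
Δ_call = N(d₁) = 0.6179

0.6179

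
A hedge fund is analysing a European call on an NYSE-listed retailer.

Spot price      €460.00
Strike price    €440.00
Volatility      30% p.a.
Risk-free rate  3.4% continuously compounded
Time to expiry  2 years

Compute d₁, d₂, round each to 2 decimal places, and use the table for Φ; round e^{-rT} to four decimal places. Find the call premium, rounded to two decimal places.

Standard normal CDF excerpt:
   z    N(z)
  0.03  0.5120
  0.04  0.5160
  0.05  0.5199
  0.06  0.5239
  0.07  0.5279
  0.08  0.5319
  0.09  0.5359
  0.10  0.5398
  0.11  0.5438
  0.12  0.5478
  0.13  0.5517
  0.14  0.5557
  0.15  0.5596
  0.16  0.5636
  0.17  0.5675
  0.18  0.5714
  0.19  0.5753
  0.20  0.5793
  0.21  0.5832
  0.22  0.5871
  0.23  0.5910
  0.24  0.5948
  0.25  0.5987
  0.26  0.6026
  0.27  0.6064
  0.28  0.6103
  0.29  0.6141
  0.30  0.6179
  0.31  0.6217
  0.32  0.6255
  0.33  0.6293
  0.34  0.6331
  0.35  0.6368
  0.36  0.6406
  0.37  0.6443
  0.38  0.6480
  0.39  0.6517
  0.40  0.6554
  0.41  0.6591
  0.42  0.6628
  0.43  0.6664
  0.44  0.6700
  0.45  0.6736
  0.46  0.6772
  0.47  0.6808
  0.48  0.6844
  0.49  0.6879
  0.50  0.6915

€101.10

T = 2;  σ√T = 0.4243
ln(S/K) + (r + σ²/2)T = ln(460/440) + (0.034 + 0.3²/2)·2 = 0.0445 + 0.1580 = 0.2025
d₁ = 0.2025 / 0.4243 = 0.4772 which rounds to 0.48
d₂ = d₁ − σ√T = 0.4772 − 0.4243 = 0.0529 which rounds to 0.05
exp(−rT) = exp(−0.034·2) = 0.9343
N(d₁) = N(0.48) = 0.6844;  N(d₂) = N(0.05) = 0.5199
C = 460·0.6844 − 440·0.9343·0.5199 = 314.8240 − 213.7267 = 101.0973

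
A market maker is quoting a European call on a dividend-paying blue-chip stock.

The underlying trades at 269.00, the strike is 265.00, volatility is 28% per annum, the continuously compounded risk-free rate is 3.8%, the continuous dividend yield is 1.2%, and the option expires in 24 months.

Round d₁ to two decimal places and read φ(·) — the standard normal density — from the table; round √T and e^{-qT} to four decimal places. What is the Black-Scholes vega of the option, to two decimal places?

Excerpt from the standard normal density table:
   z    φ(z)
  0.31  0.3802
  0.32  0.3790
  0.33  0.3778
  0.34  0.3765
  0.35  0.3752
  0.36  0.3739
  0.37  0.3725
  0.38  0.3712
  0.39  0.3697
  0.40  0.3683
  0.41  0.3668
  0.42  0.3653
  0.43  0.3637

138.35

σ√T = 0.28 × 1.4142 = 0.3960
d₁ = [ln(269/265) + (0.038 − 0.012 + 0.28²/2)·2] / 0.3960 = [0.0150 + 0.1304] / 0.3960 = 0.3671 which rounds to 0.37
√T = √2 = 1.4142
φ(d₁) = φ(0.37) = 0.3725
exp(−qT) = exp(−0.012·2) = 0.9763
vega = S·exp(−qT)·φ(d₁)·√T = 269·0.9763·0.3725·1.4142 = 138.3479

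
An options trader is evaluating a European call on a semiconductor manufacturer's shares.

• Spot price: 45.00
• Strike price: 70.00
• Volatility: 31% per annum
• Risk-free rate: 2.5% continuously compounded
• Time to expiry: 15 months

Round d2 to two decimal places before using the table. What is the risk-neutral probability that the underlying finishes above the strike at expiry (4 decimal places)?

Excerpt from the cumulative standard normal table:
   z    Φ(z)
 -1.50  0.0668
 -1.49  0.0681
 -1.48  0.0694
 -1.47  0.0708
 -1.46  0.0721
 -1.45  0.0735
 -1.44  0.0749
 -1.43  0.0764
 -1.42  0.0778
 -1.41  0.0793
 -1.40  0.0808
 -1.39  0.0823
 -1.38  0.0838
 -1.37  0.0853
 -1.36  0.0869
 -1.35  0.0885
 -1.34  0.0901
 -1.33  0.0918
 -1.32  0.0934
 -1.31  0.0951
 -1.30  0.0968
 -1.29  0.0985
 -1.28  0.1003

0.0869

σ√T = 0.31 × 1.1180 = 0.3466
d₁ = [ln(45/70) + (0.025 + 0.31²/2)·1.25] / 0.3466 = [-0.4418 + 0.0913] / 0.3466 = -1.0113 ≈ -1.01
d₂ = d₁ − σ√T = -1.0113 − 0.3466 = -1.3579 ≈ -1.36
Pr(exercise) under Q = N(d₂) = 0.0869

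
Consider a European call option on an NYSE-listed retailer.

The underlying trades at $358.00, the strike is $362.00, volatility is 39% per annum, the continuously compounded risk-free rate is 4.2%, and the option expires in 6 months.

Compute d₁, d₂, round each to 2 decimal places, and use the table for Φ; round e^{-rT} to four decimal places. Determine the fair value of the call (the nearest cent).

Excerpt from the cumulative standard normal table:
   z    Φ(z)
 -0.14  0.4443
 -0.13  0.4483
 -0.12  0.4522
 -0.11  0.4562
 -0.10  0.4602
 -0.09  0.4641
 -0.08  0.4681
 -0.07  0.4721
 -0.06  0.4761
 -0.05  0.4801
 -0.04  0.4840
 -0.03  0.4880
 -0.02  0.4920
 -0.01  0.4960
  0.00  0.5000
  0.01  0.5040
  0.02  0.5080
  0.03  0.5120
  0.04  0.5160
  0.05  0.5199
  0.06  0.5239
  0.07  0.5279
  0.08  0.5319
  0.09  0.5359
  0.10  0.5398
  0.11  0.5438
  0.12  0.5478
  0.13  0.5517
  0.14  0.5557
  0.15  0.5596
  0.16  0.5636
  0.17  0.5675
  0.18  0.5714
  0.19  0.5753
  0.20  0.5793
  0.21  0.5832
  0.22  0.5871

$40.04

T = 0.5;  σ√T = 0.2758
ln(S/K) + (r + σ²/2)T = ln(358/362) + (0.042 + 0.39²/2)·0.5 = -0.0111 + 0.0590 = 0.0479
d₁ = 0.0479 / 0.2758 = 0.1737 which rounds to 0.17
d₂ = d₁ − σ√T = 0.1737 − 0.2758 = -0.1020 which rounds to -0.10
exp(−rT) = exp(−0.042·0.5) = 0.9792
N(d₁) = N(0.17) = 0.5675;  N(d₂) = N(-0.10) = 0.4602
C = 358·0.5675 − 362·0.9792·0.4602 = 203.1650 − 163.1273 = 40.0377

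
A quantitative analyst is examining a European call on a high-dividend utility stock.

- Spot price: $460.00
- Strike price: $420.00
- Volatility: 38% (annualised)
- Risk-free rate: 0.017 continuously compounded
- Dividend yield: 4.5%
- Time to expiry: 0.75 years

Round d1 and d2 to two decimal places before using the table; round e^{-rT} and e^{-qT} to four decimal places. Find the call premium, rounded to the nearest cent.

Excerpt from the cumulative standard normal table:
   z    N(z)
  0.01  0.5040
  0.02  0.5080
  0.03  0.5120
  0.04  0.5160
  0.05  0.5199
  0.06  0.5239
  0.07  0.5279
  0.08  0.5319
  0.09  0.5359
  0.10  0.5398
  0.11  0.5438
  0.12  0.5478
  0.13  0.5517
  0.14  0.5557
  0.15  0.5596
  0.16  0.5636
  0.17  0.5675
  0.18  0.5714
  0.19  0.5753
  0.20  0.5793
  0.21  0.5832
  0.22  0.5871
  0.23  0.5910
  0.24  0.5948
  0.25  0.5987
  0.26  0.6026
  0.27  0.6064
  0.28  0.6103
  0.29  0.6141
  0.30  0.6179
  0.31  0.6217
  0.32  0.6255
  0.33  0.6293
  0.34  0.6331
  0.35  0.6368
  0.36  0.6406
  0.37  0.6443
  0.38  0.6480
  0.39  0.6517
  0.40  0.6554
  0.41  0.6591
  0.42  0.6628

T = 0.75;  σ√T = 0.3291
d₁ = [ln(460/420) + (0.017 − 0.045 + 0.38²/2)·0.75] / 0.3291 = [0.0910 + 0.0331] / 0.3291 = 0.3772 ⇒ 0.38
d₂ = d₁ − σ√T = 0.3772 − 0.3291 = 0.0481 ⇒ 0.05
e^(−qT) = e^(−0.045·0.75) = 0.9668;  e^(−rT) = e^(−0.017·0.75) = 0.9873
N(d₁) = N(0.38) = 0.6480;  N(d₂) = N(0.05) = 0.5199
C = 460·0.9668·0.6480 − 420·0.9873·0.5199 = 288.1837 − 215.5849 = 72.5989

$72.60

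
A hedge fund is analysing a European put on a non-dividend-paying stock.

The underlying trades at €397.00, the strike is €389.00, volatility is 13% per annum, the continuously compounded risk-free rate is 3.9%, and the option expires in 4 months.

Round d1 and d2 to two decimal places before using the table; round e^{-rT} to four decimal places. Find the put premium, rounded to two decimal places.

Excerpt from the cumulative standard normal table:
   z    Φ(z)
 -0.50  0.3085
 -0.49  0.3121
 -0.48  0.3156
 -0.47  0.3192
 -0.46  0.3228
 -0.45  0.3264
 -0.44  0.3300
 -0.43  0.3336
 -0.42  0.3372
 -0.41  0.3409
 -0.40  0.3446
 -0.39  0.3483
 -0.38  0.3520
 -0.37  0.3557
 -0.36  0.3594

€5.61

σ√T = 0.13·√0.3333 = 0.0751
d₁ = [ln(397/389) + (0.039 + 0.13²/2)·0.3333] / 0.0751 = [0.0204 + 0.0158] / 0.0751 = 0.4820 → 0.48
d₂ = d₁ − σ√T = 0.4820 − 0.0751 = 0.4069 → 0.41
e^(−rT) = e^(−0.039·0.3333) = 0.9871
P = 389·0.9871·N(-0.41) − 397·N(-0.48) = 389·0.9871·0.3409 − 397·0.3156 = 130.8994 − 125.2932 = 5.6062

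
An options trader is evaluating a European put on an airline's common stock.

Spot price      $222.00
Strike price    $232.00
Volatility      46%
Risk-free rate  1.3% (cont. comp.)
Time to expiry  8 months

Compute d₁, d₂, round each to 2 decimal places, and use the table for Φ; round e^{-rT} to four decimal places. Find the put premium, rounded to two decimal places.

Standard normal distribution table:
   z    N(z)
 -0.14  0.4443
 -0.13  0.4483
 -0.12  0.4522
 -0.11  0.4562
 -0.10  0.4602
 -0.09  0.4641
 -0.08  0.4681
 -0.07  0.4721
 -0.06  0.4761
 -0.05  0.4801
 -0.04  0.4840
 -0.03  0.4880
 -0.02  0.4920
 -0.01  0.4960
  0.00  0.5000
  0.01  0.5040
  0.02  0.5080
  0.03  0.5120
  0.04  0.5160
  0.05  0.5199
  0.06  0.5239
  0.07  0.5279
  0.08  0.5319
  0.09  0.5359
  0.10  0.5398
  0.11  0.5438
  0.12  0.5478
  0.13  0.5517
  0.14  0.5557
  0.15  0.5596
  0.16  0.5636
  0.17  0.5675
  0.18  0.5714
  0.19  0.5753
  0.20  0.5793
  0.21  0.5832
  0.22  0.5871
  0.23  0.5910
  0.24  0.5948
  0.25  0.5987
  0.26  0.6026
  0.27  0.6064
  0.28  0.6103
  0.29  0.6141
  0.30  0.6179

$37.34

σ√T = 0.46 × 0.8165 = 0.3756
d₁ = [ln(222/232) + (0.013 + ½·0.46²)·0.6667] / (σ√T) = (-0.0441 + 0.0792) / 0.3756 = 0.0936 ⇒ 0.09
d₂ = 0.0936 − 0.3756 = -0.2820 ⇒ -0.28
e^(−rT) = e^(−0.013·0.6667) = 0.9914
P = 232·0.9914·N(0.28) − 222·N(-0.09) = 232·0.9914·0.6103 − 222·0.4641 = 140.3719 − 103.0302 = 37.3417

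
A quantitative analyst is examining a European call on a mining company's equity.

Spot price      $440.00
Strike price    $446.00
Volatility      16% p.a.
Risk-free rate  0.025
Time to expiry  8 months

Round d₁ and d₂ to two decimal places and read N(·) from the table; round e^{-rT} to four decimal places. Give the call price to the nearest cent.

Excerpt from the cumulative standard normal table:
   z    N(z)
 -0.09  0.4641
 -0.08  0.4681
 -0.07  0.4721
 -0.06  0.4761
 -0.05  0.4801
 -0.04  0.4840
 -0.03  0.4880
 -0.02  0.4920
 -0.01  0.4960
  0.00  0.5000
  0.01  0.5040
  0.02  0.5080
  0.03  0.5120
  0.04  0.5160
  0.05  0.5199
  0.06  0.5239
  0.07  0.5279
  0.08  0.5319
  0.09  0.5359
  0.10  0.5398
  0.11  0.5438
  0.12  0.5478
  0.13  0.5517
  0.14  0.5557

T = 0.6667;  σ√T = 0.1306
d₁ = [ln(440/446) + (0.025 + 0.16²/2)·0.6667] / 0.1306 = [-0.0135 + 0.0252] / 0.1306 = 0.0892 ⇒ 0.09
d₂ = d₁ − σ√T = 0.0892 − 0.1306 = -0.0414 ⇒ -0.04
e^(−rT) = e^(−0.025·0.6667) = 0.9835
C = 440·N(0.09) − 446·0.9835·N(-0.04) = 440·0.5359 − 446·0.9835·0.4840 = 235.7960 − 212.3022 = 23.4938

$23.49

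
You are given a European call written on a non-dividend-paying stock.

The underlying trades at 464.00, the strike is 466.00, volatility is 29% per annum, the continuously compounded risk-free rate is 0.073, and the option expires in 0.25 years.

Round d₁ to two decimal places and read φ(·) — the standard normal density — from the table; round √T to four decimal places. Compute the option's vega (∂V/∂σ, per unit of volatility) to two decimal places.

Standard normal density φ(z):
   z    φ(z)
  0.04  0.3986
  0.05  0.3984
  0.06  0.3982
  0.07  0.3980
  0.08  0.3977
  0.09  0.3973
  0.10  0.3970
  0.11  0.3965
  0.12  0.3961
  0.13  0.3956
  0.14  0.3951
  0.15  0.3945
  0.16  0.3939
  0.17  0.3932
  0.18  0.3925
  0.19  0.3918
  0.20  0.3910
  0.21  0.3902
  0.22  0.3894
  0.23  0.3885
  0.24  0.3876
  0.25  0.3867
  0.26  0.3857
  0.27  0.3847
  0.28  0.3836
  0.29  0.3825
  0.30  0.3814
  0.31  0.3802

91.22

σ√T = 0.29 × 0.5000 = 0.1450
d₁ = [ln(464/466) + (0.073 + 0.29²/2)·0.25] / 0.1450 = [-0.0043 + 0.0288] / 0.1450 = 0.1687 ≈ 0.17
√T = √0.25 = 0.5000
φ(d₁) = φ(0.17) = 0.3932
vega = S·φ(d₁)·√T = 464·0.3932·0.5000 = 91.2224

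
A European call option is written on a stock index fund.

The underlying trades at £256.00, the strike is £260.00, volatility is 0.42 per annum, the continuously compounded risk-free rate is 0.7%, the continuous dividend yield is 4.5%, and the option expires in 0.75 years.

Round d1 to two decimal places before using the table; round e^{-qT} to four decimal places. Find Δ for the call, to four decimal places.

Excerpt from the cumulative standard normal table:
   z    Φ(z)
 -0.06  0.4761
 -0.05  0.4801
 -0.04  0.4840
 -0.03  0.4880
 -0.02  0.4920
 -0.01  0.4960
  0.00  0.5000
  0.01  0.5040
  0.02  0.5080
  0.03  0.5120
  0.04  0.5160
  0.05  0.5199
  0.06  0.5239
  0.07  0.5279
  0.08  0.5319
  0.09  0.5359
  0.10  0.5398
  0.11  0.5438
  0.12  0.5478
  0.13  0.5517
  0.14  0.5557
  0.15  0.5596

0.5065

σ√T = 0.42 × 0.8660 = 0.3637
d₁ = [ln(256/260) + (0.007 − 0.045 + 0.42²/2)·0.75] / 0.3637 = [-0.0155 + 0.0376] / 0.3637 = 0.0609 which rounds to 0.06
N(d₁) = N(0.06) = 0.5239
Δ_call = e^(−qT)·N(d₁) = 0.9668·0.5239 = 0.5065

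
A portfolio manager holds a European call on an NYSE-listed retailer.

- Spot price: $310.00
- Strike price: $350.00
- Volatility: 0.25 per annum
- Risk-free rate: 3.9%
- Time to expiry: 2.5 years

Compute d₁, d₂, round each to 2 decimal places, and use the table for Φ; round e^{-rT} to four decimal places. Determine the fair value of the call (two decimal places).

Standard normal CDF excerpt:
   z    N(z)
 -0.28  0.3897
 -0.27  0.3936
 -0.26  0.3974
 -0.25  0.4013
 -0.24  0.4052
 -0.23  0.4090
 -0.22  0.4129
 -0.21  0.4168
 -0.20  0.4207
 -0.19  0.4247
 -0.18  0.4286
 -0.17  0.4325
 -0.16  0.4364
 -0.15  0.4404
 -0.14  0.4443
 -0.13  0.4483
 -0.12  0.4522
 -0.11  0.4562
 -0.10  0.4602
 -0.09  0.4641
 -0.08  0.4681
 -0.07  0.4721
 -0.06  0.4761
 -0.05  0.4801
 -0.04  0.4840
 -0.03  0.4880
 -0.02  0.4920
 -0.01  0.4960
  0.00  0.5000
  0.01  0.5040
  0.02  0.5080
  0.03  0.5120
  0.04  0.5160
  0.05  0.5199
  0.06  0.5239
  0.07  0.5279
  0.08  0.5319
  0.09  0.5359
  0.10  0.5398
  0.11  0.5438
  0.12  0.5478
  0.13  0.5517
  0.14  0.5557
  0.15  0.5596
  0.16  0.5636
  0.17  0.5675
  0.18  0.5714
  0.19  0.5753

$46.10

σ√T = 0.25·√2.5 = 0.3953
d₁ = [ln(310/350) + (0.039 + ½·0.25²)·2.5] / (σ√T) = (-0.1214 + 0.1756) / 0.3953 = 0.1373 → 0.14
d₂ = 0.1373 − 0.3953 = -0.2580 → -0.26
e^(−rT) = e^(−0.039·2.5) = 0.9071
N(d₁) = N(0.14) = 0.5557;  N(d₂) = N(-0.26) = 0.3974
C = 310·0.5557 − 350·0.9071·0.3974 = 172.2670 − 126.1685 = 46.0985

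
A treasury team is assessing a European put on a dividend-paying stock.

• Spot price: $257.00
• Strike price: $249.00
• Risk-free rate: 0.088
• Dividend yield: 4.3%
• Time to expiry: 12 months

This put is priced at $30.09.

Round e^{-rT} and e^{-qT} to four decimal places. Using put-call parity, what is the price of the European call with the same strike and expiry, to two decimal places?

exp(−qT) = exp(−0.043·1) = 0.9579;  exp(−rT) = exp(−0.088·1) = 0.9158
Put-call parity: C − P = S·e^(−qT) − K·e^(−rT) = 257·0.9579 − 249·0.9158 = 246.1803 − 228.0342 = 18.1461
C = P + (C − P) = 30.09 + (18.1461) = 48.2361

$48.24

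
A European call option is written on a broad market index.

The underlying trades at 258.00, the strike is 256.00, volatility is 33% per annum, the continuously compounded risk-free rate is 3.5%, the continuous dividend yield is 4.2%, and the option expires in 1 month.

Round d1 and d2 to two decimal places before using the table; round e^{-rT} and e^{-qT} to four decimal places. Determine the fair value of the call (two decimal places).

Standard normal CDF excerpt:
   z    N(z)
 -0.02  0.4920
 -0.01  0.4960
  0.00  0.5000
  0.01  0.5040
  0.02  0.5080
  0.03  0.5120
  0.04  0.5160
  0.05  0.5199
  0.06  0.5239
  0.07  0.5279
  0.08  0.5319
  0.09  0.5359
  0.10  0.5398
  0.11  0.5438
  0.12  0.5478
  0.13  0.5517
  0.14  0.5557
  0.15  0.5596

10.15

σ√T = 0.33 × 0.2887 = 0.0953
ln(S/K) + (r − q + σ²/2)T = ln(258/256) + (0.035 − 0.042 + 0.33²/2)·0.08333 = 0.0078 + 0.0040 = 0.0117
d₁ = 0.0117 / 0.0953 = 0.1232 ≈ 0.12
d₂ = d₁ − σ√T = 0.1232 − 0.0953 = 0.0279 ≈ 0.03
exp(−qT) = exp(−0.042·0.08333) = 0.9965;  exp(−rT) = exp(−0.035·0.08333) = 0.9971
N(d₁) = N(0.12) = 0.5478;  N(d₂) = N(0.03) = 0.5120
C = 258·0.9965·0.5478 − 256·0.9971·0.5120 = 140.8377 − 130.6919 = 10.1458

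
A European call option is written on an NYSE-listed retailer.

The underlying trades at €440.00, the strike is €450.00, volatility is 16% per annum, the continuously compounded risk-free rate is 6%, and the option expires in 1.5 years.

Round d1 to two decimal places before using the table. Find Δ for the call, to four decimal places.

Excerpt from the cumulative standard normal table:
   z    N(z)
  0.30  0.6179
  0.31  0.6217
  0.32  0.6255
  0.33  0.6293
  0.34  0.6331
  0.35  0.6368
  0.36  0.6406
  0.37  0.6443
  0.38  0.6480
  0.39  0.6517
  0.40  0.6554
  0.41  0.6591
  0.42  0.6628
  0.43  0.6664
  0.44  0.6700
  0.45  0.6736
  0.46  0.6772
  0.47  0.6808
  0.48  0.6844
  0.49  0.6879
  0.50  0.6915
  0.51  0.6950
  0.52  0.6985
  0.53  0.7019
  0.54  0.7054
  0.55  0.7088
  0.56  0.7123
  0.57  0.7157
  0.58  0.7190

T = 1.5;  σ√T = 0.1960
d₁ = [ln(440/450) + (0.06 + 0.16²/2)·1.5] / 0.1960 = [-0.0225 + 0.1092] / 0.1960 = 0.4426 which rounds to 0.44
N(d₁) = N(0.44) = 0.6700
Δ_call = N(d₁) = 0.6700

0.6700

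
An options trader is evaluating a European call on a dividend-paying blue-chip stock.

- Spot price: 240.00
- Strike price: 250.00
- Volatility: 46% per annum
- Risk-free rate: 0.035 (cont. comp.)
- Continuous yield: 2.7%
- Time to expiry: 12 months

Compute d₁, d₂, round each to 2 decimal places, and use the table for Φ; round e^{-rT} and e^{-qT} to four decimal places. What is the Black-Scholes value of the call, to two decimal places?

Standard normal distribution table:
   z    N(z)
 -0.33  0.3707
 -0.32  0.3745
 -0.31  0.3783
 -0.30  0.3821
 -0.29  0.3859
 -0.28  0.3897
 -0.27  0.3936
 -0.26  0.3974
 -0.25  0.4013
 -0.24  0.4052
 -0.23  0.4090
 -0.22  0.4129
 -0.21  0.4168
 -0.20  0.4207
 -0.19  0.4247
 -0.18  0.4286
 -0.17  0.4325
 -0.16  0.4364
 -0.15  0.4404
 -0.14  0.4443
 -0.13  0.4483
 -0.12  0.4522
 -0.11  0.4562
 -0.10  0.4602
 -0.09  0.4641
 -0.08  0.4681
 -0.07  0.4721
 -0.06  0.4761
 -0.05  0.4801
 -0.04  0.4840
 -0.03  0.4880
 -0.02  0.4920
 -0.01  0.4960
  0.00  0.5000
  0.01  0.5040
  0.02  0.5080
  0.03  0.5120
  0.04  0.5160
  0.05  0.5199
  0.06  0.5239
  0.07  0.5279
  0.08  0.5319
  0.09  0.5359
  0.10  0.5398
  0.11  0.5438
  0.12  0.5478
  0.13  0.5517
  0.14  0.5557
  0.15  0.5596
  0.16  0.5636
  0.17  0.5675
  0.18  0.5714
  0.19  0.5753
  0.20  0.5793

T = 1;  σ√T = 0.4600
ln(S/K) + (r − q + σ²/2)T = ln(240/250) + (0.035 − 0.027 + 0.46²/2)·1 = -0.0408 + 0.1138 = 0.0730
d₁ = 0.0730 / 0.4600 = 0.1586 ⇒ 0.16
d₂ = d₁ − σ√T = 0.1586 − 0.4600 = -0.3014 ⇒ -0.30
exp(−qT) = exp(−0.027·1) = 0.9734;  exp(−rT) = exp(−0.035·1) = 0.9656
C = 240·0.9734·N(0.16) − 250·0.9656·N(-0.30) = 240·0.9734·0.5636 − 250·0.9656·0.3821 = 131.6660 − 92.2389 = 39.4270

39.43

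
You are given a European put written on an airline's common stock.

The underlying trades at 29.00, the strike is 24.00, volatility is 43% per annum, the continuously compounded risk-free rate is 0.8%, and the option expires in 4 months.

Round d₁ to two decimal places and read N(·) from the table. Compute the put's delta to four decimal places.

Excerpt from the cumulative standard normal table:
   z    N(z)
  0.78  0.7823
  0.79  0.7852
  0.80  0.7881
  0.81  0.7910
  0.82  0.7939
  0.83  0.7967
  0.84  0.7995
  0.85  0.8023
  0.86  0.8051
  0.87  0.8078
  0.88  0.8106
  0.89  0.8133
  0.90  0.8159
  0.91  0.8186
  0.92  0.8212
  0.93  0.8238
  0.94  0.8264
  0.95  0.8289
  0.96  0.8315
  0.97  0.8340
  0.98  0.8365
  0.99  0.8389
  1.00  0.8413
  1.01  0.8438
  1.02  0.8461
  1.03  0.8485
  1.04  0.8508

-0.1841

T = 0.3333;  σ√T = 0.2483
d₁ = [ln(29/24) + (0.008 + 0.43²/2)·0.3333] / 0.2483 = [0.1892 + 0.0335] / 0.2483 = 0.8971 ≈ 0.90
N(d₁) = N(0.90) = 0.8159
Δ_put = N(d₁) − 1 = 0.8159 − 1 = -0.1841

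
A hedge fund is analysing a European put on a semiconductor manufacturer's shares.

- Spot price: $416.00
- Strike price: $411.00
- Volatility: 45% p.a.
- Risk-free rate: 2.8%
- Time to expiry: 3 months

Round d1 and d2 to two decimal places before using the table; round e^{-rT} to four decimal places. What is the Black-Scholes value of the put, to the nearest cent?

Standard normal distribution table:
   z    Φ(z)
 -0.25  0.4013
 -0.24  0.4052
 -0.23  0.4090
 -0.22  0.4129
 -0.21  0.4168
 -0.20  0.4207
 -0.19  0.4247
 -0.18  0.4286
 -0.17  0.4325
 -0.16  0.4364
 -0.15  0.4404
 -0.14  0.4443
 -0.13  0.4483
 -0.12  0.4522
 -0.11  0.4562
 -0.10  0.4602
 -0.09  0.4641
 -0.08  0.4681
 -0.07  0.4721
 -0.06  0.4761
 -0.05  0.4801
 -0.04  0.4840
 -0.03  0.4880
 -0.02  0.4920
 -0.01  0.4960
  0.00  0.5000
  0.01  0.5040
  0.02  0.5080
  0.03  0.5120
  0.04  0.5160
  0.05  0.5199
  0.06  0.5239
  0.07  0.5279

$33.95

σ√T = 0.45 × 0.5000 = 0.2250
d₁ = [ln(416/411) + (0.028 + 0.45²/2)·0.25] / 0.2250 = [0.0121 + 0.0323] / 0.2250 = 0.1974 → 0.20
d₂ = d₁ − σ√T = 0.1974 − 0.2250 = -0.0276 → -0.03
e^(−rT) = e^(−0.028·0.25) = 0.9930
P = 411·0.9930·N(0.03) − 416·N(-0.20) = 411·0.9930·0.5120 − 416·0.4207 = 208.9590 − 175.0112 = 33.9478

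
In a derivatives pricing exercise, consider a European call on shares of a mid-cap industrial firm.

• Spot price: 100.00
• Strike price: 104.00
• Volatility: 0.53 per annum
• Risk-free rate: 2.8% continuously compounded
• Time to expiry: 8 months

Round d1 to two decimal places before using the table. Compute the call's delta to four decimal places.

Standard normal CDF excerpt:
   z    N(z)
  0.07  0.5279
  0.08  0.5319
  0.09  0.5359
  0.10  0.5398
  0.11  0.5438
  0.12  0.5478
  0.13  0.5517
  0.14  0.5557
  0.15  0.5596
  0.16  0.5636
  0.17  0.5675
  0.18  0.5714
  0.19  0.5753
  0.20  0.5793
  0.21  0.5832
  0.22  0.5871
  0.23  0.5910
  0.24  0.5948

T = 0.6667;  σ√T = 0.4327
d₁ = [ln(100/104) + (0.028 + 0.53²/2)·0.6667] / 0.4327 = [-0.0392 + 0.1123] / 0.4327 = 0.1689 ⇒ 0.17
N(d₁) = N(0.17) = 0.5675
Δ_call = N(d₁) = 0.5675

0.5675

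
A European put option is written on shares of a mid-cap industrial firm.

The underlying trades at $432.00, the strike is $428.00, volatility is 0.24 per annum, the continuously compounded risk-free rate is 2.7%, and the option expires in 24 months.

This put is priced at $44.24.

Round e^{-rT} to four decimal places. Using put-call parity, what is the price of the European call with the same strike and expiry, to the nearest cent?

$70.75

exp(−rT) = exp(−0.027·2) = 0.9474
Put-call parity: C − P = S − K·e^(−rT) = 432 − 428·0.9474 = 432 − 405.4872 = 26.5128
C = P + (C − P) = 44.24 + (26.5128) = 70.7528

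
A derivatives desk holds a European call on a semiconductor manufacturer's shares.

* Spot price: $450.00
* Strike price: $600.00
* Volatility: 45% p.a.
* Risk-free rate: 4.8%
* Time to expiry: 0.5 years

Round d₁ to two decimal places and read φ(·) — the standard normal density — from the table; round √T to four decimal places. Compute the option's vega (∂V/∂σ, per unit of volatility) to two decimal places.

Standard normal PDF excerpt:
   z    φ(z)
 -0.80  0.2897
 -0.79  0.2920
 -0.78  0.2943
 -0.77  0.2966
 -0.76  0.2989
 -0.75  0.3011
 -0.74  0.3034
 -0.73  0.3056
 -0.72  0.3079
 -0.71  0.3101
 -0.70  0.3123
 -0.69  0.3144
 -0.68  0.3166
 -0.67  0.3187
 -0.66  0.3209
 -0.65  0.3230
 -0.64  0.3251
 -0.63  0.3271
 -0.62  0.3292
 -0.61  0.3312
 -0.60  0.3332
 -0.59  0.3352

101.41

T = 0.5;  σ√T = 0.3182
ln(S/K) + (r + σ²/2)T = ln(450/600) + (0.048 + 0.45²/2)·0.5 = -0.2877 + 0.0746 = -0.2131
d₁ = -0.2131 / 0.3182 = -0.6696 ⇒ -0.67
√T = √0.5 = 0.7071
φ(d₁) = φ(-0.67) = 0.3187
vega = S·φ(d₁)·√T = 450·0.3187·0.7071 = 101.4087
(Vega is the same for a European call and put with the same parameters.)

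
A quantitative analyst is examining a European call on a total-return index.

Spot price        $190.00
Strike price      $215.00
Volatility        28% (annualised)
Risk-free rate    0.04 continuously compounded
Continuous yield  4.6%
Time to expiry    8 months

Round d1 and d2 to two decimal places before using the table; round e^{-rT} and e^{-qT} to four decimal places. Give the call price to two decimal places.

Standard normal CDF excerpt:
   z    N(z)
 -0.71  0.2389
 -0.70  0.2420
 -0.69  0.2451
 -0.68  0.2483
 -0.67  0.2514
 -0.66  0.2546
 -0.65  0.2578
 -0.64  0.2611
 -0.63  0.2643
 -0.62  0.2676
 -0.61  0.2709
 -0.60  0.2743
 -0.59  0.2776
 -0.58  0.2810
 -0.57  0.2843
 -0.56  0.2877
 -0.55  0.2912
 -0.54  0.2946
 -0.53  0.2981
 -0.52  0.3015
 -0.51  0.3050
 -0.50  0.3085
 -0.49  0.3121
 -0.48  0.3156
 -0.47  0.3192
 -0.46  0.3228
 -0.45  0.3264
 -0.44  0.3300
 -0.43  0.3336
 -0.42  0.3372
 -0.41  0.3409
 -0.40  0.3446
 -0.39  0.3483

$8.18

T = 0.6667;  σ√T = 0.2286
d₁ = [ln(190/215) + (0.04 − 0.046 + ½·0.28²)·0.6667] / (σ√T) = (-0.1236 + 0.0221) / 0.2286 = -0.4439 ≈ -0.44
d₂ = -0.4439 − 0.2286 = -0.6725 ≈ -0.67
e^(−qT) = e^(−0.046·0.6667) = 0.9698;  e^(−rT) = e^(−0.04·0.6667) = 0.9737
N(d₁) = N(-0.44) = 0.3300;  N(d₂) = N(-0.67) = 0.2514
C = 190·0.9698·0.3300 − 215·0.9737·0.2514 = 60.8065 − 52.6295 = 8.1770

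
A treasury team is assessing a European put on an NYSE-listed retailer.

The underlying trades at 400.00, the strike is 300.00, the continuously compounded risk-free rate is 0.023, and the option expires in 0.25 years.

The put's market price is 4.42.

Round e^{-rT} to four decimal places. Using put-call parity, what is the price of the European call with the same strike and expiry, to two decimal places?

e^(−rT) = e^(−0.023·0.25) = 0.9943
Put-call parity: C − P = S − K·e^(−rT) = 400 − 300·0.9943 = 400 − 298.2900 = 101.7100
C = P + (C − P) = 4.42 + (101.7100) = 106.1300

106.13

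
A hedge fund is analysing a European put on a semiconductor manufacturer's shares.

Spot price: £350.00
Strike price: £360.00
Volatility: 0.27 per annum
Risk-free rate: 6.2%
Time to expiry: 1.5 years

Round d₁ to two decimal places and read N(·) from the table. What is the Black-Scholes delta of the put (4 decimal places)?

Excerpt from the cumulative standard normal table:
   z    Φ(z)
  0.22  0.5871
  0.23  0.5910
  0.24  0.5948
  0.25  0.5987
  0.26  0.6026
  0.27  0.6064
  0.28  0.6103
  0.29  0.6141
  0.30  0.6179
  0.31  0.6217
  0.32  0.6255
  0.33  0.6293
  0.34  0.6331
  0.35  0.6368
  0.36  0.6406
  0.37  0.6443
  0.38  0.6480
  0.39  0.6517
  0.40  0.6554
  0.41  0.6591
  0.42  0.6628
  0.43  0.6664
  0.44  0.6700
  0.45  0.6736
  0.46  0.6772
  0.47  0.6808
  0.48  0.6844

T = 1.5;  σ√T = 0.3307
ln(S/K) + (r + σ²/2)T = ln(350/360) + (0.062 + 0.27²/2)·1.5 = -0.0282 + 0.1477 = 0.1195
d₁ = 0.1195 / 0.3307 = 0.3614 ≈ 0.36
N(d₁) = N(0.36) = 0.6406
Δ_put = N(d₁) − 1 = 0.6406 − 1 = -0.3594

-0.3594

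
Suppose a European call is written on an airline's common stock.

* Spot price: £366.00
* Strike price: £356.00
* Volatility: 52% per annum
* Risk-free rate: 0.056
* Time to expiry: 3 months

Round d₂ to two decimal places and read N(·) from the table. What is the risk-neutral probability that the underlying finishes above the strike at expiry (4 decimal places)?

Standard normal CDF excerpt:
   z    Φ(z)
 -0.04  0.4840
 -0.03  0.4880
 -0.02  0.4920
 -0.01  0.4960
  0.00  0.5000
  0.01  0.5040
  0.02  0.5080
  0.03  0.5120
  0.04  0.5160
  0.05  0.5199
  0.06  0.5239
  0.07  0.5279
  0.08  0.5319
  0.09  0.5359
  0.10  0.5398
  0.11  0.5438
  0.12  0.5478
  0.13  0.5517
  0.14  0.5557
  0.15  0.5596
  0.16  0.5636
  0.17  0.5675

σ√T = 0.52 × 0.5000 = 0.2600
d₁ = [ln(366/356) + (0.056 + 0.52²/2)·0.25] / 0.2600 = [0.0277 + 0.0478] / 0.2600 = 0.2904 → 0.29
d₂ = d₁ − σ√T = 0.2904 − 0.2600 = 0.0304 → 0.03
Risk-neutral Pr[S_T > K] = N(d₂) = N(0.03) = 0.5120

0.5120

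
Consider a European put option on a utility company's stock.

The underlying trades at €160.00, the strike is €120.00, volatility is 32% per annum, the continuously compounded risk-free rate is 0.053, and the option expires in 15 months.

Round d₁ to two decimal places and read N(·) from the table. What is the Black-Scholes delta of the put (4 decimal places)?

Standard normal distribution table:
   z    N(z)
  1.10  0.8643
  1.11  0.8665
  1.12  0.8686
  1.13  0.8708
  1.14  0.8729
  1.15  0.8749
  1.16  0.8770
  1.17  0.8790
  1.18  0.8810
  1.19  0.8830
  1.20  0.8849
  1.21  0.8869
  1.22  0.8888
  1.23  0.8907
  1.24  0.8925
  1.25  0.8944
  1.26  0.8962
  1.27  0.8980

-0.1210

σ√T = 0.32·√1.25 = 0.3578
d₁ = [ln(160/120) + (0.053 + 0.32²/2)·1.25] / 0.3578 = [0.2877 + 0.1303] / 0.3578 = 1.1682 which rounds to 1.17
N(d₁) = N(1.17) = 0.8790
Δ_put = N(d₁) − 1 = 0.8790 − 1 = -0.1210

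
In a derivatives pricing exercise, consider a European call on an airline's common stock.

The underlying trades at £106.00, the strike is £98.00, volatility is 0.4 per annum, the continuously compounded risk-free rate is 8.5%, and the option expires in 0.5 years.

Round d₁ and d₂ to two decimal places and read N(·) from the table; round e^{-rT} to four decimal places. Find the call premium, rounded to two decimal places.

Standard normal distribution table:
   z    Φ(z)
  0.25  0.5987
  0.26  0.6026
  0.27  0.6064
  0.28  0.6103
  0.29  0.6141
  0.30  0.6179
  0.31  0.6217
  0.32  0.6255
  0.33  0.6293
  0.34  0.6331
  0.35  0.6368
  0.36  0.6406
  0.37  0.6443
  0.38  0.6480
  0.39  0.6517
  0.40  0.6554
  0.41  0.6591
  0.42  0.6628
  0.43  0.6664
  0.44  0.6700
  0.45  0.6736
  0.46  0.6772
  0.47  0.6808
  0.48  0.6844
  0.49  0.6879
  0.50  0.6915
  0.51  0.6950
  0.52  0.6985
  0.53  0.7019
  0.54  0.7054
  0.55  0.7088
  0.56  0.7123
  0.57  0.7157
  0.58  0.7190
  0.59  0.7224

£18.19

σ√T = 0.4·√0.5 = 0.2828
d₁ = [ln(106/98) + (0.085 + 0.4²/2)·0.5] / 0.2828 = [0.0785 + 0.0825] / 0.2828 = 0.5691 → 0.57
d₂ = d₁ − σ√T = 0.5691 − 0.2828 = 0.2863 → 0.29
e^(−rT) = e^(−0.085·0.5) = 0.9584
C = 106·N(0.57) − 98·0.9584·N(0.29) = 106·0.7157 − 98·0.9584·0.6141 = 75.8642 − 57.6782 = 18.1860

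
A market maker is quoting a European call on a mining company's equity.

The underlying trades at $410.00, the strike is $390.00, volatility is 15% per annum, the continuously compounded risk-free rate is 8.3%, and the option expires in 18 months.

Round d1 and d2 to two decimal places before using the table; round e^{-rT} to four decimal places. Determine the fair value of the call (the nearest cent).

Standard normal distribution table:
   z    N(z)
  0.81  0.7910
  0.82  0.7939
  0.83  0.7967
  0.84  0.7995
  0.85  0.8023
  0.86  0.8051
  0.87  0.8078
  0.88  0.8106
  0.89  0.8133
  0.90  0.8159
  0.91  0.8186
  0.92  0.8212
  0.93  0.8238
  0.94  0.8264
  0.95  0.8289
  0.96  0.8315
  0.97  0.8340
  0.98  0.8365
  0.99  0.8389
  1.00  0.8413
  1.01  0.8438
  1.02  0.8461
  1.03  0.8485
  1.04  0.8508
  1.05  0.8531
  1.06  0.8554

$71.61

T = 1.5;  σ√T = 0.1837
d₁ = [ln(410/390) + (0.083 + 0.15²/2)·1.5] / 0.1837 = [0.0500 + 0.1414] / 0.1837 = 1.0418 which rounds to 1.04
d₂ = d₁ − σ√T = 1.0418 − 0.1837 = 0.8581 which rounds to 0.86
e^(−rT) = e^(−0.083·1.5) = 0.8829
N(d₁) = N(1.04) = 0.8508;  N(d₂) = N(0.86) = 0.8051
C = 410·0.8508 − 390·0.8829·0.8051 = 348.8280 − 277.2209 = 71.6071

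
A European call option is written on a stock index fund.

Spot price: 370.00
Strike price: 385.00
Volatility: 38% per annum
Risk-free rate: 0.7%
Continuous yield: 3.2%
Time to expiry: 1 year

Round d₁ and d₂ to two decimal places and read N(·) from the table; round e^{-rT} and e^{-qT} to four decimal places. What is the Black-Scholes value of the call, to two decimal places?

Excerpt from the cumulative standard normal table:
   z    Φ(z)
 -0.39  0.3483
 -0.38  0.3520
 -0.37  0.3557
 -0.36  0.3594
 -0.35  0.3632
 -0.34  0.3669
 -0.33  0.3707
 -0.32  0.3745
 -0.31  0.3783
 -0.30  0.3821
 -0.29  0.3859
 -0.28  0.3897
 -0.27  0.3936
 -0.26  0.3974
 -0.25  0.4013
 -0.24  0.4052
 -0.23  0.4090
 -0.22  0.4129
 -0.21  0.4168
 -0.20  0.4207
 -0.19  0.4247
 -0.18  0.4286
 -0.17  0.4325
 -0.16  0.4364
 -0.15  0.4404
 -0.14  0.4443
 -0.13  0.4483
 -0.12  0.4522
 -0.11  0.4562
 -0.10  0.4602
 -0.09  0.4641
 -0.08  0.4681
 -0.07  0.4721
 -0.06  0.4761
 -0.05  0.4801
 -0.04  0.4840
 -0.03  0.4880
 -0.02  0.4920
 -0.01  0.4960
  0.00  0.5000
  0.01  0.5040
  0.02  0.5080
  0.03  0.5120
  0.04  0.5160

44.64

T = 1;  σ√T = 0.3800
ln(S/K) + (r − q + σ²/2)T = ln(370/385) + (0.007 − 0.032 + 0.38²/2)·1 = -0.0397 + 0.0472 = 0.0075
d₁ = 0.0075 / 0.3800 = 0.0196 ⇒ 0.02
d₂ = d₁ − σ√T = 0.0196 − 0.3800 = -0.3604 ⇒ -0.36
exp(−qT) = exp(−0.032·1) = 0.9685;  exp(−rT) = exp(−0.007·1) = 0.9930
N(d₁) = N(0.02) = 0.5080;  N(d₂) = N(-0.36) = 0.3594
C = 370·0.9685·0.5080 − 385·0.9930·0.3594 = 182.0393 − 137.4004 = 44.6388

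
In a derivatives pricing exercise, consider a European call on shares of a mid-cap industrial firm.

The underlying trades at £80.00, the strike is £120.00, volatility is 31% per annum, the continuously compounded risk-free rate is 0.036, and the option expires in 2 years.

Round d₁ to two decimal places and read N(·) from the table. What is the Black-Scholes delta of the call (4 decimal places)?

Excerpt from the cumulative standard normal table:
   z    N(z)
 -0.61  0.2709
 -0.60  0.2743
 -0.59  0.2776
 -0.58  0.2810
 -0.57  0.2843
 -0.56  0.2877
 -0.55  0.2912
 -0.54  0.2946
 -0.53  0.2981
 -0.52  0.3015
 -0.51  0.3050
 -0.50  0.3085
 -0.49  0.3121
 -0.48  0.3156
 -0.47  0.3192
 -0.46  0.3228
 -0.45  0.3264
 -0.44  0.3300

0.2946

σ√T = 0.31 × 1.4142 = 0.4384
d₁ = [ln(80/120) + (0.036 + 0.31²/2)·2] / 0.4384 = [-0.4055 + 0.1681] / 0.4384 = -0.5414 ≈ -0.54
N(d₁) = N(-0.54) = 0.2946
Δ_call = N(d₁) = 0.2946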